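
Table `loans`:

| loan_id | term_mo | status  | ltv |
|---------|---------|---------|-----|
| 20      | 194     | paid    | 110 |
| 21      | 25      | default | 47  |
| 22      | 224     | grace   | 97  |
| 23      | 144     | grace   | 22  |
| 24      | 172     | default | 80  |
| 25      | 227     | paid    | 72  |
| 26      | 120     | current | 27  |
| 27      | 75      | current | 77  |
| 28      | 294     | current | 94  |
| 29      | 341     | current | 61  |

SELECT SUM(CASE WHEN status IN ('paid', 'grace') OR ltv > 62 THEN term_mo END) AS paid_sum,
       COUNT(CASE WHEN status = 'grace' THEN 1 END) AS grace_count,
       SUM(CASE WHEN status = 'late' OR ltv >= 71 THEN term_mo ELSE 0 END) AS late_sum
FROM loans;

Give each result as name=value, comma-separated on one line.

[paid_sum: status IN ('paid', 'grace') OR ltv > 62]
loan_id=20: ✓ → 194
loan_id=21: ✗
loan_id=22: ✓ → 224
loan_id=23: ✓ → 144
loan_id=24: ✓ → 172
loan_id=25: ✓ → 227
loan_id=26: ✗
loan_id=27: ✓ → 75
loan_id=28: ✓ → 294
loan_id=29: ✗
paid_sum = 194 + 224 + 144 + 172 + 227 + 75 + 294 = 1330
—
[grace_count: status = 'grace']
loan_id=20: ✗
loan_id=21: ✗
loan_id=22: ✓ → 1
loan_id=23: ✓ → 1
loan_id=24: ✗
loan_id=25: ✗
loan_id=26: ✗
loan_id=27: ✗
loan_id=28: ✗
loan_id=29: ✗
grace_count = COUNT(1, 1) = 2
—
[late_sum: status = 'late' OR ltv >= 71]
loan_id=20: ✓ → 194
loan_id=21: ✗
loan_id=22: ✓ → 224
loan_id=23: ✗
loan_id=24: ✓ → 172
loan_id=25: ✓ → 227
loan_id=26: ✗
loan_id=27: ✓ → 75
loan_id=28: ✓ → 294
loan_id=29: ✗
late_sum = 194 + 224 + 172 + 227 + 75 + 294 = 1186

paid_sum=1330, grace_count=2, late_sum=1186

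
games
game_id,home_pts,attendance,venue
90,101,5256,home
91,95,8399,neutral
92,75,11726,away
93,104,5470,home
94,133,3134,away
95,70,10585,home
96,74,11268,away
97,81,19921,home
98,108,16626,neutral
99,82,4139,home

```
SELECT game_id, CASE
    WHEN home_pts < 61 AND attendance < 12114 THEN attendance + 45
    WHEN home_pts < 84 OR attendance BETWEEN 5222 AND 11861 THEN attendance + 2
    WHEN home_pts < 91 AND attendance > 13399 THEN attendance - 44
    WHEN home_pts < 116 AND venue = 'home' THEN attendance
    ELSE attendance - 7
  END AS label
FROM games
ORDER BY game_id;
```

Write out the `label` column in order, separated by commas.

5258, 8401, 11728, 5472, 3127, 10587, 11270, 19923, 16619, 4141

game_id=90: home_pts < 84 OR attendance BETWEEN 5222 AND 11861 → 5258
game_id=91: home_pts < 84 OR attendance BETWEEN 5222 AND 11861 → 8401
game_id=92: home_pts < 84 OR attendance BETWEEN 5222 AND 11861 → 11728
game_id=93: home_pts < 84 OR attendance BETWEEN 5222 AND 11861 → 5472
game_id=94: ELSE → 3127
game_id=95: home_pts < 84 OR attendance BETWEEN 5222 AND 11861 → 10587
game_id=96: home_pts < 84 OR attendance BETWEEN 5222 AND 11861 → 11270
game_id=97: home_pts < 84 OR attendance BETWEEN 5222 AND 11861 → 19923
game_id=98: ELSE → 16619
game_id=99: home_pts < 84 OR attendance BETWEEN 5222 AND 11861 → 4141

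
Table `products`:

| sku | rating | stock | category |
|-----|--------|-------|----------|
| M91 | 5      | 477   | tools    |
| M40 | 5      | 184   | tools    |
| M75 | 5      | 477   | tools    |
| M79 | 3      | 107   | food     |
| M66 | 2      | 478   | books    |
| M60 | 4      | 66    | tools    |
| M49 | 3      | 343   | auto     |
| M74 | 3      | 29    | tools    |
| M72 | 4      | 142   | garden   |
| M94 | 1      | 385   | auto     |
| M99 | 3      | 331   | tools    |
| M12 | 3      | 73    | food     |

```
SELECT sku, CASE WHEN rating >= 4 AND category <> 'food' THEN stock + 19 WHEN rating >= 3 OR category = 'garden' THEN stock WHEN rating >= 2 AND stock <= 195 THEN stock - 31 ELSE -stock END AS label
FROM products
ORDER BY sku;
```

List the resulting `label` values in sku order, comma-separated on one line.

sku=M12: rating >= 3 OR category = 'garden' → 73
sku=M40: rating >= 4 AND category <> 'food' → 203
sku=M49: rating >= 3 OR category = 'garden' → 343
sku=M60: rating >= 4 AND category <> 'food' → 85
sku=M66: ELSE → -478
sku=M72: rating >= 4 AND category <> 'food' → 161
sku=M74: rating >= 3 OR category = 'garden' → 29
sku=M75: rating >= 4 AND category <> 'food' → 496
sku=M79: rating >= 3 OR category = 'garden' → 107
sku=M91: rating >= 4 AND category <> 'food' → 496
sku=M94: ELSE → -385
sku=M99: rating >= 3 OR category = 'garden' → 331

73, 203, 343, 85, -478, 161, 29, 496, 107, 496, -385, 331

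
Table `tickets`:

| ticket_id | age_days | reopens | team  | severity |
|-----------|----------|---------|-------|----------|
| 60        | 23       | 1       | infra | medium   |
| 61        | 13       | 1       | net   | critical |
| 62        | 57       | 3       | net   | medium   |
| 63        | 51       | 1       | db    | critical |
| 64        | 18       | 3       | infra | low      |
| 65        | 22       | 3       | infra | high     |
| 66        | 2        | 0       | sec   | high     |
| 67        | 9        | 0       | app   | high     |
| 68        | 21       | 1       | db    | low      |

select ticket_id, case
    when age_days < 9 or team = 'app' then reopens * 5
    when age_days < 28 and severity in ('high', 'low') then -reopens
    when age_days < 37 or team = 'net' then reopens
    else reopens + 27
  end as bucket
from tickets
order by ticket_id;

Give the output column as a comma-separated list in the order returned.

ticket_id=60: age_days < 37 or team = 'net' → 1
ticket_id=61: age_days < 37 or team = 'net' → 1
ticket_id=62: age_days < 37 or team = 'net' → 3
ticket_id=63: ELSE → 28
ticket_id=64: age_days < 28 and severity in ('high', 'low') → -3
ticket_id=65: age_days < 28 and severity in ('high', 'low') → -3
ticket_id=66: age_days < 9 or team = 'app' → 0
ticket_id=67: age_days < 9 or team = 'app' → 0
ticket_id=68: age_days < 28 and severity in ('high', 'low') → -1

1, 1, 3, 28, -3, -3, 0, 0, -1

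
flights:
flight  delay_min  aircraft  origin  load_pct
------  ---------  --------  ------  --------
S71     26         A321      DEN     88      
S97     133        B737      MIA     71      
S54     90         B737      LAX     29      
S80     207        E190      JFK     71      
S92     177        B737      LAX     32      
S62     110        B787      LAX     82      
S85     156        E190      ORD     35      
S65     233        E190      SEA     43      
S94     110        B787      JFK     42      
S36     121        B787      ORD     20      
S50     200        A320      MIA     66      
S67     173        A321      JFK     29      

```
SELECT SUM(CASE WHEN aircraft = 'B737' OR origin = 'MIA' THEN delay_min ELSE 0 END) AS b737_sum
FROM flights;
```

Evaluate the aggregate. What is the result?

flight=S71: ✗
flight=S97: ✓ → 133
flight=S54: ✓ → 90
flight=S80: ✗
flight=S92: ✓ → 177
flight=S62: ✗
flight=S85: ✗
flight=S65: ✗
flight=S94: ✗
flight=S36: ✗
flight=S50: ✓ → 200
flight=S67: ✗
b737_sum = 133 + 90 + 177 + 200 = 600

600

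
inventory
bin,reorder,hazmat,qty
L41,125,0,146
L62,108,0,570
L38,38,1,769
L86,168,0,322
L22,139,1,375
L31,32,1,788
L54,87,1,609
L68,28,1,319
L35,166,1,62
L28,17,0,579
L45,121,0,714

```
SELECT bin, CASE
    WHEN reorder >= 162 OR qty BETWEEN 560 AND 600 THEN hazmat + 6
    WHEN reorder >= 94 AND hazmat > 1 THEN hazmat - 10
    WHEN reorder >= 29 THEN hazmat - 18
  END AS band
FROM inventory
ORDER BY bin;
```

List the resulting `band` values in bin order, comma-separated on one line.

-17, 6, -17, 7, -17, -18, -18, -17, 6, NULL, 6

bin=L22: reorder >= 29 → -17
bin=L28: reorder >= 162 OR qty BETWEEN 560 AND 600 → 6
bin=L31: reorder >= 29 → -17
bin=L35: reorder >= 162 OR qty BETWEEN 560 AND 600 → 7
bin=L38: reorder >= 29 → -17
bin=L41: reorder >= 29 → -18
bin=L45: reorder >= 29 → -18
bin=L54: reorder >= 29 → -17
bin=L62: reorder >= 162 OR qty BETWEEN 560 AND 600 → 6
bin=L68: (no match → NULL) → NULL
bin=L86: reorder >= 162 OR qty BETWEEN 560 AND 600 → 6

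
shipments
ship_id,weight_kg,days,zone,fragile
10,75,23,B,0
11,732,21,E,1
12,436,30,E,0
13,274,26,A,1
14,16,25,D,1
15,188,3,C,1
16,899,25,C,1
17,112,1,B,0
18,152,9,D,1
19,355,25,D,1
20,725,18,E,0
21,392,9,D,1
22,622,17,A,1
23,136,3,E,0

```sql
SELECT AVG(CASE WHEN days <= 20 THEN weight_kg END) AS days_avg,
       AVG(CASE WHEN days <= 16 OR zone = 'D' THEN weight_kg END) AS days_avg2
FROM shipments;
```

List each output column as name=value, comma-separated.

[days_avg: days <= 20]
ship_id=10: ✗
ship_id=11: ✗
ship_id=12: ✗
ship_id=13: ✗
ship_id=14: ✗
ship_id=15: ✓ → 188
ship_id=16: ✗
ship_id=17: ✓ → 112
ship_id=18: ✓ → 152
ship_id=19: ✗
ship_id=20: ✓ → 725
ship_id=21: ✓ → 392
ship_id=22: ✓ → 622
ship_id=23: ✓ → 136
days_avg = (188 + 112 + 152 + 725 + 392 + 622 + 136) / 7 = 332.4285714286
—
[days_avg2: days <= 16 OR zone = 'D']
ship_id=10: ✗
ship_id=11: ✗
ship_id=12: ✗
ship_id=13: ✗
ship_id=14: ✓ → 16
ship_id=15: ✓ → 188
ship_id=16: ✗
ship_id=17: ✓ → 112
ship_id=18: ✓ → 152
ship_id=19: ✓ → 355
ship_id=20: ✗
ship_id=21: ✓ → 392
ship_id=22: ✗
ship_id=23: ✓ → 136
days_avg2 = (16 + 188 + 112 + 152 + 355 + 392 + 136) / 7 = 193

days_avg=332.4285714286, days_avg2=193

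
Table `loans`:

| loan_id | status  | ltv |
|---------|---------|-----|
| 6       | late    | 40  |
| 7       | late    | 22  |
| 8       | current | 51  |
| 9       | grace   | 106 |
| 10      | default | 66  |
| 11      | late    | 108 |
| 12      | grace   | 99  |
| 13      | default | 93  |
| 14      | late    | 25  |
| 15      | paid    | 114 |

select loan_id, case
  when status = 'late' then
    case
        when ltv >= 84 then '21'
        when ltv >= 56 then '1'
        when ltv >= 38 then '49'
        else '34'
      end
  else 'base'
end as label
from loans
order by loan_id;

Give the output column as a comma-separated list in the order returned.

loan_id=6: status='late' → inner[ltv >= 38] → 49
loan_id=7: status='late' → inner[ELSE] → 34
loan_id=8: status='current' → outer ELSE → base
loan_id=9: status='grace' → outer ELSE → base
loan_id=10: status='default' → outer ELSE → base
loan_id=11: status='late' → inner[ltv >= 84] → 21
loan_id=12: status='grace' → outer ELSE → base
loan_id=13: status='default' → outer ELSE → base
loan_id=14: status='late' → inner[ELSE] → 34
loan_id=15: status='paid' → outer ELSE → base

49, 34, base, base, base, 21, base, base, 34, base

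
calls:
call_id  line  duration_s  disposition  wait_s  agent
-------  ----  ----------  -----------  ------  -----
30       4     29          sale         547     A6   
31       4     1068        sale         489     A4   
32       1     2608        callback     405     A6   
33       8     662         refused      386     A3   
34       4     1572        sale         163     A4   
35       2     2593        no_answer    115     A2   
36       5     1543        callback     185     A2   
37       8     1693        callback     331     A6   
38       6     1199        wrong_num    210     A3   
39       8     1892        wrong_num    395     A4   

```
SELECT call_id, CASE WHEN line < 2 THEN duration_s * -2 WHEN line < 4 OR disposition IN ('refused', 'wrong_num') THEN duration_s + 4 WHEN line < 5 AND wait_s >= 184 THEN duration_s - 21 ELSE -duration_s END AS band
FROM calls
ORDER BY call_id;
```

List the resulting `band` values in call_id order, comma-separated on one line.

call_id=30: line < 5 AND wait_s >= 184 → 8
call_id=31: line < 5 AND wait_s >= 184 → 1047
call_id=32: line < 2 → -5216
call_id=33: line < 4 OR disposition IN ('refused', 'wrong_num') → 666
call_id=34: ELSE → -1572
call_id=35: line < 4 OR disposition IN ('refused', 'wrong_num') → 2597
call_id=36: ELSE → -1543
call_id=37: ELSE → -1693
call_id=38: line < 4 OR disposition IN ('refused', 'wrong_num') → 1203
call_id=39: line < 4 OR disposition IN ('refused', 'wrong_num') → 1896

8, 1047, -5216, 666, -1572, 2597, -1543, -1693, 1203, 1896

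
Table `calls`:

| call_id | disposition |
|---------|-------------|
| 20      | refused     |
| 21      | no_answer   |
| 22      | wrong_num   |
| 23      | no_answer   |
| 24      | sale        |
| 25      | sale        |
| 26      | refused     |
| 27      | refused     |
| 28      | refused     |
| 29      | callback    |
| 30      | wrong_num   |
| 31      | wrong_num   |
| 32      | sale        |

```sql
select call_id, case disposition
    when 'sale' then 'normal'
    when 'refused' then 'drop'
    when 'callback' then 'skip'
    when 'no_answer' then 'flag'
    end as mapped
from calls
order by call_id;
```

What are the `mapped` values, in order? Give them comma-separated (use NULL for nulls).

drop, flag, NULL, flag, normal, normal, drop, drop, drop, skip, NULL, NULL, normal

call_id=20: disposition='refused' → drop
call_id=21: disposition='no_answer' → flag
call_id=22: (no match → NULL) → NULL
call_id=23: disposition='no_answer' → flag
call_id=24: disposition='sale' → normal
call_id=25: disposition='sale' → normal
call_id=26: disposition='refused' → drop
call_id=27: disposition='refused' → drop
call_id=28: disposition='refused' → drop
call_id=29: disposition='callback' → skip
call_id=30: (no match → NULL) → NULL
call_id=31: (no match → NULL) → NULL
call_id=32: disposition='sale' → normal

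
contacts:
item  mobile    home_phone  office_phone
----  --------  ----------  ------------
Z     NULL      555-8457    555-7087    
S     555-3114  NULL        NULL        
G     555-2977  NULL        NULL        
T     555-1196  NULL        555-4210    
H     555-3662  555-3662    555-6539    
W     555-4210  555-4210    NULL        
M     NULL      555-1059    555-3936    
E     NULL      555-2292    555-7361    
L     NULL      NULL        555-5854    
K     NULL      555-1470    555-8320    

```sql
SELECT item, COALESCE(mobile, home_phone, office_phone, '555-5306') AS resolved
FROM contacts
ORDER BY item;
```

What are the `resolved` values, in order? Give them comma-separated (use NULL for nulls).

555-2292, 555-2977, 555-3662, 555-1470, 555-5854, 555-1059, 555-3114, 555-1196, 555-4210, 555-8457

item=E: mobile=NULL, home_phone=555-2292 → 555-2292
item=G: mobile=555-2977 → 555-2977
item=H: mobile=555-3662 → 555-3662
item=K: mobile=NULL, home_phone=555-1470 → 555-1470
item=L: mobile=NULL, home_phone=NULL, office_phone=555-5854 → 555-5854
item=M: mobile=NULL, home_phone=555-1059 → 555-1059
item=S: mobile=555-3114 → 555-3114
item=T: mobile=555-1196 → 555-1196
item=W: mobile=555-4210 → 555-4210
item=Z: mobile=NULL, home_phone=555-8457 → 555-8457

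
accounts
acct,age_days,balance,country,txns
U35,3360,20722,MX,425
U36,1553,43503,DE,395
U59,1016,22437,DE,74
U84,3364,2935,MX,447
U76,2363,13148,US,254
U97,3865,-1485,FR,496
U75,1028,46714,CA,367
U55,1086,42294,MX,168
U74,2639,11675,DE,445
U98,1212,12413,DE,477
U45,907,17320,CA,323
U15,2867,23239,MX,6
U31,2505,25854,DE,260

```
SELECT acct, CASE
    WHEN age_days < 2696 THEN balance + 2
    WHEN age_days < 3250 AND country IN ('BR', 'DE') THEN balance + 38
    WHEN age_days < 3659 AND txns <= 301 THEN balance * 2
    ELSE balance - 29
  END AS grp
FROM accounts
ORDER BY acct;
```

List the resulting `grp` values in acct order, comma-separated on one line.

46478, 25856, 20693, 43505, 17322, 42296, 22439, 11677, 46716, 13150, 2906, -1514, 12415

acct=U15: age_days < 3659 AND txns <= 301 → 46478
acct=U31: age_days < 2696 → 25856
acct=U35: ELSE → 20693
acct=U36: age_days < 2696 → 43505
acct=U45: age_days < 2696 → 17322
acct=U55: age_days < 2696 → 42296
acct=U59: age_days < 2696 → 22439
acct=U74: age_days < 2696 → 11677
acct=U75: age_days < 2696 → 46716
acct=U76: age_days < 2696 → 13150
acct=U84: ELSE → 2906
acct=U97: ELSE → -1514
acct=U98: age_days < 2696 → 12415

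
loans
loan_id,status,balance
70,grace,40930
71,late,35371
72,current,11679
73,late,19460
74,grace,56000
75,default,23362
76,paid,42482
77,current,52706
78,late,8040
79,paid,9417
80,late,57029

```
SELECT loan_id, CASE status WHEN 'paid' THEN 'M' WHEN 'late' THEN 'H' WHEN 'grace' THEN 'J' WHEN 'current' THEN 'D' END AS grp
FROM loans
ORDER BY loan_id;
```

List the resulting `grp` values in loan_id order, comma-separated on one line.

loan_id=70: status='grace' → J
loan_id=71: status='late' → H
loan_id=72: status='current' → D
loan_id=73: status='late' → H
loan_id=74: status='grace' → J
loan_id=75: (no match → NULL) → NULL
loan_id=76: status='paid' → M
loan_id=77: status='current' → D
loan_id=78: status='late' → H
loan_id=79: status='paid' → M
loan_id=80: status='late' → H

J, H, D, H, J, NULL, M, D, H, M, H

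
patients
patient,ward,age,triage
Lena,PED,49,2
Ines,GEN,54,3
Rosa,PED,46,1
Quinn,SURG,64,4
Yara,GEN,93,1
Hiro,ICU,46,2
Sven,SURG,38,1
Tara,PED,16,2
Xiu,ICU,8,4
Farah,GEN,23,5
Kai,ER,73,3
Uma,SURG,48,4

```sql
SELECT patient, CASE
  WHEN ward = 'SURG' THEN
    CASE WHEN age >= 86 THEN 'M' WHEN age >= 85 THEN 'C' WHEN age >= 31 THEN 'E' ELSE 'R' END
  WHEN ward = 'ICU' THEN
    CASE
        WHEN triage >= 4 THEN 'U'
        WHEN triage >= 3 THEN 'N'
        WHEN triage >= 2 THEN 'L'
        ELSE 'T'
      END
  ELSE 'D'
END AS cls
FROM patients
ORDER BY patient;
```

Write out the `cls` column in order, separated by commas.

D, L, D, D, D, E, D, E, D, E, U, D

patient=Farah: ward='GEN' → outer ELSE → D
patient=Hiro: ward='ICU' → inner[triage >= 2] → L
patient=Ines: ward='GEN' → outer ELSE → D
patient=Kai: ward='ER' → outer ELSE → D
patient=Lena: ward='PED' → outer ELSE → D
patient=Quinn: ward='SURG' → inner[age >= 31] → E
patient=Rosa: ward='PED' → outer ELSE → D
patient=Sven: ward='SURG' → inner[age >= 31] → E
patient=Tara: ward='PED' → outer ELSE → D
patient=Uma: ward='SURG' → inner[age >= 31] → E
patient=Xiu: ward='ICU' → inner[triage >= 4] → U
patient=Yara: ward='GEN' → outer ELSE → D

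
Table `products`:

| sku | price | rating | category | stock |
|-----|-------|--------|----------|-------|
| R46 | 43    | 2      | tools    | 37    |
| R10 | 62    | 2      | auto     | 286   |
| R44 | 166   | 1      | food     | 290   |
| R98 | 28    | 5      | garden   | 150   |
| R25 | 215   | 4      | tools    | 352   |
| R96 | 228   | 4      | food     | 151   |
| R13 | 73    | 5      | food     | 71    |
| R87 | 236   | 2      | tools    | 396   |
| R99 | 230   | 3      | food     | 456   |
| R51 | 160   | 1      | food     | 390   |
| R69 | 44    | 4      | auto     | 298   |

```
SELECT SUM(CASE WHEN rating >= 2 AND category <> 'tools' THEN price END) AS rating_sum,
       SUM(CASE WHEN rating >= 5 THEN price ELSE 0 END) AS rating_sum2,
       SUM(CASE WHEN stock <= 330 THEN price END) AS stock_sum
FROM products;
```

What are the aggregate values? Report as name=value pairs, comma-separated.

[rating_sum: rating >= 2 AND category <> 'tools']
sku=R46: ✗
sku=R10: ✓ → 62
sku=R44: ✗
sku=R98: ✓ → 28
sku=R25: ✗
sku=R96: ✓ → 228
sku=R13: ✓ → 73
sku=R87: ✗
sku=R99: ✓ → 230
sku=R51: ✗
sku=R69: ✓ → 44
rating_sum = 62 + 28 + 228 + 73 + 230 + 44 = 665
—
[rating_sum2: rating >= 5]
sku=R46: ✗
sku=R10: ✗
sku=R44: ✗
sku=R98: ✓ → 28
sku=R25: ✗
sku=R96: ✗
sku=R13: ✓ → 73
sku=R87: ✗
sku=R99: ✗
sku=R51: ✗
sku=R69: ✗
rating_sum2 = 28 + 73 = 101
—
[stock_sum: stock <= 330]
sku=R46: ✓ → 43
sku=R10: ✓ → 62
sku=R44: ✓ → 166
sku=R98: ✓ → 28
sku=R25: ✗
sku=R96: ✓ → 228
sku=R13: ✓ → 73
sku=R87: ✗
sku=R99: ✗
sku=R51: ✗
sku=R69: ✓ → 44
stock_sum = 43 + 62 + 166 + 28 + 228 + 73 + 44 = 644

rating_sum=665, rating_sum2=101, stock_sum=644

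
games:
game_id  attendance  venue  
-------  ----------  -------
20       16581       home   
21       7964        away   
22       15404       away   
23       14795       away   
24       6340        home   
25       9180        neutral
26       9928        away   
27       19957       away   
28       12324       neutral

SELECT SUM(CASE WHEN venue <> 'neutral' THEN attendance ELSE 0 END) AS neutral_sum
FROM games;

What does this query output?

game_id=20: ✓ → 16581
game_id=21: ✓ → 7964
game_id=22: ✓ → 15404
game_id=23: ✓ → 14795
game_id=24: ✓ → 6340
game_id=25: ✗
game_id=26: ✓ → 9928
game_id=27: ✓ → 19957
game_id=28: ✗
neutral_sum = 16581 + 7964 + 15404 + 14795 + 6340 + 9928 + 19957 = 90969

90969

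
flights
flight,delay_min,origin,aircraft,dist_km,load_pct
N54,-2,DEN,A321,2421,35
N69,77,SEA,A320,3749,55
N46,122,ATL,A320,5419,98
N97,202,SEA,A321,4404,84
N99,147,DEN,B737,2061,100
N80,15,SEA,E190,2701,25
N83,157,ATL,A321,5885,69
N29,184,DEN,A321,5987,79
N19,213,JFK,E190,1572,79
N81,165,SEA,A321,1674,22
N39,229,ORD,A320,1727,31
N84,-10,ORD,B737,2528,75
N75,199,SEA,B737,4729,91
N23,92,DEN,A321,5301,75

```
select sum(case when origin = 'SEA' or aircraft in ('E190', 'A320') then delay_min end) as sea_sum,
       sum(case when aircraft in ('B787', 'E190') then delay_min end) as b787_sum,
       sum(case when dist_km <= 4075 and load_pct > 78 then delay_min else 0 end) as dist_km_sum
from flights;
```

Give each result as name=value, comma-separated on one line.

sea_sum=1222, b787_sum=228, dist_km_sum=360

[sea_sum: origin = 'SEA' or aircraft in ('E190', 'A320')]
flight=N54: ✗
flight=N69: ✓ → 77
flight=N46: ✓ → 122
flight=N97: ✓ → 202
flight=N99: ✗
flight=N80: ✓ → 15
flight=N83: ✗
flight=N29: ✗
flight=N19: ✓ → 213
flight=N81: ✓ → 165
flight=N39: ✓ → 229
flight=N84: ✗
flight=N75: ✓ → 199
flight=N23: ✗
sea_sum = 77 + 122 + 202 + 15 + 213 + 165 + 229 + 199 = 1222
—
[b787_sum: aircraft in ('B787', 'E190')]
flight=N54: ✗
flight=N69: ✗
flight=N46: ✗
flight=N97: ✗
flight=N99: ✗
flight=N80: ✓ → 15
flight=N83: ✗
flight=N29: ✗
flight=N19: ✓ → 213
flight=N81: ✗
flight=N39: ✗
flight=N84: ✗
flight=N75: ✗
flight=N23: ✗
b787_sum = 15 + 213 = 228
—
[dist_km_sum: dist_km <= 4075 and load_pct > 78]
flight=N54: ✗
flight=N69: ✗
flight=N46: ✗
flight=N97: ✗
flight=N99: ✓ → 147
flight=N80: ✗
flight=N83: ✗
flight=N29: ✗
flight=N19: ✓ → 213
flight=N81: ✗
flight=N39: ✗
flight=N84: ✗
flight=N75: ✗
flight=N23: ✗
dist_km_sum = 147 + 213 = 360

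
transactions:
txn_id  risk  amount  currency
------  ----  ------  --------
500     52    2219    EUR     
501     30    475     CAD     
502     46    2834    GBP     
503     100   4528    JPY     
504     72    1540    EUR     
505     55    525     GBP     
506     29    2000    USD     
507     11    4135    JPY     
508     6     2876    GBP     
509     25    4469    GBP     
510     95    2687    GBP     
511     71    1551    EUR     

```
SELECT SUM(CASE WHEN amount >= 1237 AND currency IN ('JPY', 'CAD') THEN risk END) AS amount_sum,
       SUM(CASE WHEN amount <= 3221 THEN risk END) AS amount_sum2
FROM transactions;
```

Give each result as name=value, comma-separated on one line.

[amount_sum: amount >= 1237 AND currency IN ('JPY', 'CAD')]
txn_id=500: ✗
txn_id=501: ✗
txn_id=502: ✗
txn_id=503: ✓ → 100
txn_id=504: ✗
txn_id=505: ✗
txn_id=506: ✗
txn_id=507: ✓ → 11
txn_id=508: ✗
txn_id=509: ✗
txn_id=510: ✗
txn_id=511: ✗
amount_sum = 100 + 11 = 111
—
[amount_sum2: amount <= 3221]
txn_id=500: ✓ → 52
txn_id=501: ✓ → 30
txn_id=502: ✓ → 46
txn_id=503: ✗
txn_id=504: ✓ → 72
txn_id=505: ✓ → 55
txn_id=506: ✓ → 29
txn_id=507: ✗
txn_id=508: ✓ → 6
txn_id=509: ✗
txn_id=510: ✓ → 95
txn_id=511: ✓ → 71
amount_sum2 = 52 + 30 + 46 + 72 + 55 + 29 + 6 + 95 + 71 = 456

amount_sum=111, amount_sum2=456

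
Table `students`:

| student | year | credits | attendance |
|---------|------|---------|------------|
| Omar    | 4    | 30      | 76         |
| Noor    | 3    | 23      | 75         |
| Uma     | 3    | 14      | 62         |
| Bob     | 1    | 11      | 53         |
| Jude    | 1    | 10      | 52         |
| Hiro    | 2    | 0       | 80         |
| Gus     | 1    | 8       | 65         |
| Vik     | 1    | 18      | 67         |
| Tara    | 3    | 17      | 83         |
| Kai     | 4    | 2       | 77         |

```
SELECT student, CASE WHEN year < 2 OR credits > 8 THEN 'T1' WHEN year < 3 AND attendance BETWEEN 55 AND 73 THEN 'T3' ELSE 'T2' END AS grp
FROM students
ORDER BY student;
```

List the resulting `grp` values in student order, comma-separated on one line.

T1, T1, T2, T1, T2, T1, T1, T1, T1, T1

student=Bob: year < 2 OR credits > 8 → T1
student=Gus: year < 2 OR credits > 8 → T1
student=Hiro: ELSE → T2
student=Jude: year < 2 OR credits > 8 → T1
student=Kai: ELSE → T2
student=Noor: year < 2 OR credits > 8 → T1
student=Omar: year < 2 OR credits > 8 → T1
student=Tara: year < 2 OR credits > 8 → T1
student=Uma: year < 2 OR credits > 8 → T1
student=Vik: year < 2 OR credits > 8 → T1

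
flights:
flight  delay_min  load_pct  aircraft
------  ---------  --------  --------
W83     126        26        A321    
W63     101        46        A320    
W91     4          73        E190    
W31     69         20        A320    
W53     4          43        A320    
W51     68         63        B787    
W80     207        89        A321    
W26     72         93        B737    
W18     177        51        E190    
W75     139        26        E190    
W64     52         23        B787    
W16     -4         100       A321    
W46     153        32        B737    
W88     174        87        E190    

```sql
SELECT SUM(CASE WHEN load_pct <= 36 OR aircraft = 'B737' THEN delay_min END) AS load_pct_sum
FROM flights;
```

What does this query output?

611

flight=W83: ✓ → 126
flight=W63: ✗
flight=W91: ✗
flight=W31: ✓ → 69
flight=W53: ✗
flight=W51: ✗
flight=W80: ✗
flight=W26: ✓ → 72
flight=W18: ✗
flight=W75: ✓ → 139
flight=W64: ✓ → 52
flight=W16: ✗
flight=W46: ✓ → 153
flight=W88: ✗
load_pct_sum = 126 + 69 + 72 + 139 + 52 + 153 = 611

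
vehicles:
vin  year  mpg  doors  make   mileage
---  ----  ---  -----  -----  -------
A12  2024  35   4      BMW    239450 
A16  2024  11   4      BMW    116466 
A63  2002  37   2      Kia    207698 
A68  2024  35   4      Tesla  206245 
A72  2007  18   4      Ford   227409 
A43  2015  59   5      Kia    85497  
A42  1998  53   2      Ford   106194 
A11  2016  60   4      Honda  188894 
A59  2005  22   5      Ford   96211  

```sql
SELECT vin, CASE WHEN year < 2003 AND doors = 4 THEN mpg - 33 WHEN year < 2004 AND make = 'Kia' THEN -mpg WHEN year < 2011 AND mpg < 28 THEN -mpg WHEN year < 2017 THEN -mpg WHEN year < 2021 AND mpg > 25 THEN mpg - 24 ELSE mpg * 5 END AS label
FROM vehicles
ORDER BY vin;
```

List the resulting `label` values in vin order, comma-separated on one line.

vin=A11: year < 2017 → -60
vin=A12: ELSE → 175
vin=A16: ELSE → 55
vin=A42: year < 2017 → -53
vin=A43: year < 2017 → -59
vin=A59: year < 2011 AND mpg < 28 → -22
vin=A63: year < 2004 AND make = 'Kia' → -37
vin=A68: ELSE → 175
vin=A72: year < 2011 AND mpg < 28 → -18

-60, 175, 55, -53, -59, -22, -37, 175, -18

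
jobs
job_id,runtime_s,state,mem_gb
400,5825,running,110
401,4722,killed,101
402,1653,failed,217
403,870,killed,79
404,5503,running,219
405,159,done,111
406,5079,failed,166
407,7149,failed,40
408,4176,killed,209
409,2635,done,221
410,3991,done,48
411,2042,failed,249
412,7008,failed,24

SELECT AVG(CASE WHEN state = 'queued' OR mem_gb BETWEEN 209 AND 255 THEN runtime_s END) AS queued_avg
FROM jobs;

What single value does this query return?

job_id=400: ✗
job_id=401: ✗
job_id=402: ✓ → 1653
job_id=403: ✗
job_id=404: ✓ → 5503
job_id=405: ✗
job_id=406: ✗
job_id=407: ✗
job_id=408: ✓ → 4176
job_id=409: ✓ → 2635
job_id=410: ✗
job_id=411: ✓ → 2042
job_id=412: ✗
queued_avg = (1653 + 5503 + 4176 + 2635 + 2042) / 5 = 3201.8

3201.8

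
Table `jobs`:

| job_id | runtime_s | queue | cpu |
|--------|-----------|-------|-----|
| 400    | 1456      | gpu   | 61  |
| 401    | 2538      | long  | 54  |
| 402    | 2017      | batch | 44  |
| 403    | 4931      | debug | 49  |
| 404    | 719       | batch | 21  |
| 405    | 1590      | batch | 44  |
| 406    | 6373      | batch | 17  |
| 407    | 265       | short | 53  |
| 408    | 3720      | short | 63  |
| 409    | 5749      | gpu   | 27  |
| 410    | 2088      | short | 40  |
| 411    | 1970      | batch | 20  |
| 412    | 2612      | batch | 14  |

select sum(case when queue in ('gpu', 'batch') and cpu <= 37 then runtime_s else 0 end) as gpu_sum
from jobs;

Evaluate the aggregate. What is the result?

17423

job_id=400: ✗
job_id=401: ✗
job_id=402: ✗
job_id=403: ✗
job_id=404: ✓ → 719
job_id=405: ✗
job_id=406: ✓ → 6373
job_id=407: ✗
job_id=408: ✗
job_id=409: ✓ → 5749
job_id=410: ✗
job_id=411: ✓ → 1970
job_id=412: ✓ → 2612
gpu_sum = 719 + 6373 + 5749 + 1970 + 2612 = 17423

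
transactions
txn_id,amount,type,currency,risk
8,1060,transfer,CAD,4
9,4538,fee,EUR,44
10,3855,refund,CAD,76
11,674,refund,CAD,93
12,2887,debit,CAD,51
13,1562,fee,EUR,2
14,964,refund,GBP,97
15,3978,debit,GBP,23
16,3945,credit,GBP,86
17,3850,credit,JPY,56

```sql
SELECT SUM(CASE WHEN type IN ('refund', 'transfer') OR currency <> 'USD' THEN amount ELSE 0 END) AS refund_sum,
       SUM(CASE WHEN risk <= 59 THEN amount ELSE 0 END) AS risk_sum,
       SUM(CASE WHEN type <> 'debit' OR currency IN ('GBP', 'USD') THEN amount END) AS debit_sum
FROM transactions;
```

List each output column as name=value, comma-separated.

refund_sum=27313, risk_sum=17875, debit_sum=24426

[refund_sum: type IN ('refund', 'transfer') OR currency <> 'USD']
txn_id=8: ✓ → 1060
txn_id=9: ✓ → 4538
txn_id=10: ✓ → 3855
txn_id=11: ✓ → 674
txn_id=12: ✓ → 2887
txn_id=13: ✓ → 1562
txn_id=14: ✓ → 964
txn_id=15: ✓ → 3978
txn_id=16: ✓ → 3945
txn_id=17: ✓ → 3850
refund_sum = 1060 + 4538 + 3855 + 674 + 2887 + 1562 + 964 + 3978 + 3945 + 3850 = 27313
—
[risk_sum: risk <= 59]
txn_id=8: ✓ → 1060
txn_id=9: ✓ → 4538
txn_id=10: ✗
txn_id=11: ✗
txn_id=12: ✓ → 2887
txn_id=13: ✓ → 1562
txn_id=14: ✗
txn_id=15: ✓ → 3978
txn_id=16: ✗
txn_id=17: ✓ → 3850
risk_sum = 1060 + 4538 + 2887 + 1562 + 3978 + 3850 = 17875
—
[debit_sum: type <> 'debit' OR currency IN ('GBP', 'USD')]
txn_id=8: ✓ → 1060
txn_id=9: ✓ → 4538
txn_id=10: ✓ → 3855
txn_id=11: ✓ → 674
txn_id=12: ✗
txn_id=13: ✓ → 1562
txn_id=14: ✓ → 964
txn_id=15: ✓ → 3978
txn_id=16: ✓ → 3945
txn_id=17: ✓ → 3850
debit_sum = 1060 + 4538 + 3855 + 674 + 1562 + 964 + 3978 + 3945 + 3850 = 24426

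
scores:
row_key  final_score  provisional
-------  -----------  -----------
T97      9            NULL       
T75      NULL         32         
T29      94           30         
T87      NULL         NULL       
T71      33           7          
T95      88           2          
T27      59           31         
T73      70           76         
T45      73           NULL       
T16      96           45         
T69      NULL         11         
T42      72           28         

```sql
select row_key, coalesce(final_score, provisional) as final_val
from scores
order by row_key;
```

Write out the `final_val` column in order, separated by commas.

row_key=T16: final_score=96 → 96
row_key=T27: final_score=59 → 59
row_key=T29: final_score=94 → 94
row_key=T42: final_score=72 → 72
row_key=T45: final_score=73 → 73
row_key=T69: final_score=NULL, provisional=11 → 11
row_key=T71: final_score=33 → 33
row_key=T73: final_score=70 → 70
row_key=T75: final_score=NULL, provisional=32 → 32
row_key=T87: final_score=NULL, provisional=NULL (all NULL) → NULL
row_key=T95: final_score=88 → 88
row_key=T97: final_score=9 → 9

96, 59, 94, 72, 73, 11, 33, 70, 32, NULL, 88, 9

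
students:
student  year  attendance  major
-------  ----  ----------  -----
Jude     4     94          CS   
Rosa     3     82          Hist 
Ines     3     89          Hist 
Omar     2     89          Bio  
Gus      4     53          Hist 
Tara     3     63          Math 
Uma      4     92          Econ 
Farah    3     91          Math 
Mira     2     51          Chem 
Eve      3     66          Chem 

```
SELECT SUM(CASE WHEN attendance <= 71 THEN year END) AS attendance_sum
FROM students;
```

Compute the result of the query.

student=Jude: ✗
student=Rosa: ✗
student=Ines: ✗
student=Omar: ✗
student=Gus: ✓ → 4
student=Tara: ✓ → 3
student=Uma: ✗
student=Farah: ✗
student=Mira: ✓ → 2
student=Eve: ✓ → 3
attendance_sum = 4 + 3 + 2 + 3 = 12

12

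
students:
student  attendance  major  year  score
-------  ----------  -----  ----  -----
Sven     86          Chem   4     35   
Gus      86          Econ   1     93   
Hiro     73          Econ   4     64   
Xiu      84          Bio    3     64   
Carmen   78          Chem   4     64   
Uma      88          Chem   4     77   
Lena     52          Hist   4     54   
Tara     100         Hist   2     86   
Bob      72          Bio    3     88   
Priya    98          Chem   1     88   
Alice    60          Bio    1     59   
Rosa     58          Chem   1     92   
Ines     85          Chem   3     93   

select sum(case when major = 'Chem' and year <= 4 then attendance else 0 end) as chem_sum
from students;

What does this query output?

student=Sven: ✓ → 86
student=Gus: ✗
student=Hiro: ✗
student=Xiu: ✗
student=Carmen: ✓ → 78
student=Uma: ✓ → 88
student=Lena: ✗
student=Tara: ✗
student=Bob: ✗
student=Priya: ✓ → 98
student=Alice: ✗
student=Rosa: ✓ → 58
student=Ines: ✓ → 85
chem_sum = 86 + 78 + 88 + 98 + 58 + 85 = 493

493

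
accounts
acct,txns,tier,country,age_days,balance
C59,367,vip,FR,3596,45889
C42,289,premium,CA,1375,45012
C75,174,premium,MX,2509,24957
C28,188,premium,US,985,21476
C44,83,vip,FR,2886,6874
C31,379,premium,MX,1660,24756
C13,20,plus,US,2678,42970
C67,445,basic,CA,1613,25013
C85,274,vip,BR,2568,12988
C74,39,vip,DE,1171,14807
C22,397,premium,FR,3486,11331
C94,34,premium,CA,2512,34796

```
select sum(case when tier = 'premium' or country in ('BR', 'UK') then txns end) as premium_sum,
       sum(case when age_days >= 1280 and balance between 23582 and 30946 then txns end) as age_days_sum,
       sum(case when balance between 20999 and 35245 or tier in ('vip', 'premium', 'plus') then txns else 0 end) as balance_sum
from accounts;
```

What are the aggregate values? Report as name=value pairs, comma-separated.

premium_sum=1735, age_days_sum=998, balance_sum=2689

[premium_sum: tier = 'premium' or country in ('BR', 'UK')]
acct=C59: ✗
acct=C42: ✓ → 289
acct=C75: ✓ → 174
acct=C28: ✓ → 188
acct=C44: ✗
acct=C31: ✓ → 379
acct=C13: ✗
acct=C67: ✗
acct=C85: ✓ → 274
acct=C74: ✗
acct=C22: ✓ → 397
acct=C94: ✓ → 34
premium_sum = 289 + 174 + 188 + 379 + 274 + 397 + 34 = 1735
—
[age_days_sum: age_days >= 1280 and balance between 23582 and 30946]
acct=C59: ✗
acct=C42: ✗
acct=C75: ✓ → 174
acct=C28: ✗
acct=C44: ✗
acct=C31: ✓ → 379
acct=C13: ✗
acct=C67: ✓ → 445
acct=C85: ✗
acct=C74: ✗
acct=C22: ✗
acct=C94: ✗
age_days_sum = 174 + 379 + 445 = 998
—
[balance_sum: balance between 20999 and 35245 or tier in ('vip', 'premium', 'plus')]
acct=C59: ✓ → 367
acct=C42: ✓ → 289
acct=C75: ✓ → 174
acct=C28: ✓ → 188
acct=C44: ✓ → 83
acct=C31: ✓ → 379
acct=C13: ✓ → 20
acct=C67: ✓ → 445
acct=C85: ✓ → 274
acct=C74: ✓ → 39
acct=C22: ✓ → 397
acct=C94: ✓ → 34
balance_sum = 367 + 289 + 174 + 188 + 83 + 379 + 20 + 445 + 274 + 39 + 397 + 34 = 2689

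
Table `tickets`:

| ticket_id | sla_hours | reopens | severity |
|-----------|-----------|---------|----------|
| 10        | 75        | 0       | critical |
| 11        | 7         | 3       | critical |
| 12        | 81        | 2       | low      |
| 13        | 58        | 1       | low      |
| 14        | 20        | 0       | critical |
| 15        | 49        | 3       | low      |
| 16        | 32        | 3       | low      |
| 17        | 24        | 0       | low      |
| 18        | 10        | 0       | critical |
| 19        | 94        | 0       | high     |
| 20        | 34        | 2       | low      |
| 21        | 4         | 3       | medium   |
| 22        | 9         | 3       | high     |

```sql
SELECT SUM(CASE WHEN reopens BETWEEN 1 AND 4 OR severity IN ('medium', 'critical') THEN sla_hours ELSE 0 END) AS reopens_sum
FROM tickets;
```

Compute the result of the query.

379

ticket_id=10: ✓ → 75
ticket_id=11: ✓ → 7
ticket_id=12: ✓ → 81
ticket_id=13: ✓ → 58
ticket_id=14: ✓ → 20
ticket_id=15: ✓ → 49
ticket_id=16: ✓ → 32
ticket_id=17: ✗
ticket_id=18: ✓ → 10
ticket_id=19: ✗
ticket_id=20: ✓ → 34
ticket_id=21: ✓ → 4
ticket_id=22: ✓ → 9
reopens_sum = 75 + 7 + 81 + 58 + 20 + 49 + 32 + 10 + 34 + 4 + 9 = 379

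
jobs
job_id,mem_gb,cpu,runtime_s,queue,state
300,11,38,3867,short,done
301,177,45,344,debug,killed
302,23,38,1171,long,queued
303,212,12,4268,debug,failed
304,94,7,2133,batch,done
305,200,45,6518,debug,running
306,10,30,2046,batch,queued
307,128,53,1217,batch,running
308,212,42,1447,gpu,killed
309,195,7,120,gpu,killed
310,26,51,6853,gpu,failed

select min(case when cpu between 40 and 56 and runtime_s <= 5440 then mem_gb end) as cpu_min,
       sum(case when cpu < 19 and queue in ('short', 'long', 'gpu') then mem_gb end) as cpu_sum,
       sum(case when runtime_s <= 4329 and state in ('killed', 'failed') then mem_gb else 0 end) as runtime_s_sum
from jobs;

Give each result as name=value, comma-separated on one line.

cpu_min=128, cpu_sum=195, runtime_s_sum=796

[cpu_min: cpu between 40 and 56 and runtime_s <= 5440]
job_id=300: ✗
job_id=301: ✓ → 177
job_id=302: ✗
job_id=303: ✗
job_id=304: ✗
job_id=305: ✗
job_id=306: ✗
job_id=307: ✓ → 128
job_id=308: ✓ → 212
job_id=309: ✗
job_id=310: ✗
cpu_min = MIN(177, 128, 212) = 128
—
[cpu_sum: cpu < 19 and queue in ('short', 'long', 'gpu')]
job_id=300: ✗
job_id=301: ✗
job_id=302: ✗
job_id=303: ✗
job_id=304: ✗
job_id=305: ✗
job_id=306: ✗
job_id=307: ✗
job_id=308: ✗
job_id=309: ✓ → 195
job_id=310: ✗
cpu_sum = 195
—
[runtime_s_sum: runtime_s <= 4329 and state in ('killed', 'failed')]
job_id=300: ✗
job_id=301: ✓ → 177
job_id=302: ✗
job_id=303: ✓ → 212
job_id=304: ✗
job_id=305: ✗
job_id=306: ✗
job_id=307: ✗
job_id=308: ✓ → 212
job_id=309: ✓ → 195
job_id=310: ✗
runtime_s_sum = 177 + 212 + 212 + 195 = 796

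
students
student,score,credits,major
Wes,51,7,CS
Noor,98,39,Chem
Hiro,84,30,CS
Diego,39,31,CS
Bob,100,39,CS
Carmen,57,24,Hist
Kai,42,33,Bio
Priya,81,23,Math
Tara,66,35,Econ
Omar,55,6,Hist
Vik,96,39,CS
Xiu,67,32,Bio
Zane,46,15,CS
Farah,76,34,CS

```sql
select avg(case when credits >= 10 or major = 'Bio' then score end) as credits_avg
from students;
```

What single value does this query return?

71

student=Wes: ✗
student=Noor: ✓ → 98
student=Hiro: ✓ → 84
student=Diego: ✓ → 39
student=Bob: ✓ → 100
student=Carmen: ✓ → 57
student=Kai: ✓ → 42
student=Priya: ✓ → 81
student=Tara: ✓ → 66
student=Omar: ✗
student=Vik: ✓ → 96
student=Xiu: ✓ → 67
student=Zane: ✓ → 46
student=Farah: ✓ → 76
credits_avg = (98 + 84 + 39 + 100 + 57 + 42 + 81 + 66 + 96 + 67 + 46 + 76) / 12 = 71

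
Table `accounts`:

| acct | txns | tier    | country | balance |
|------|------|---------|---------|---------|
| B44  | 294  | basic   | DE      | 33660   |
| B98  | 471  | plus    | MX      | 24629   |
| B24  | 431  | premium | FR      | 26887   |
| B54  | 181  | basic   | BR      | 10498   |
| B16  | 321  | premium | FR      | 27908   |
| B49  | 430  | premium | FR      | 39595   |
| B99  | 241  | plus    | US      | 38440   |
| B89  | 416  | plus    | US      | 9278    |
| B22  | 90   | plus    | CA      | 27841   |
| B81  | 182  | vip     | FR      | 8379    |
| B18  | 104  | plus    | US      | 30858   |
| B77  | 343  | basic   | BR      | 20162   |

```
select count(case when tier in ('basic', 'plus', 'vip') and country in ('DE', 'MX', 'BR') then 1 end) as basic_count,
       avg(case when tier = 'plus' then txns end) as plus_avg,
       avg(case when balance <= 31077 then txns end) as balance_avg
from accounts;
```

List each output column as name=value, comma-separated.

basic_count=4, plus_avg=264.4, balance_avg=282.1111111111

[basic_count: tier in ('basic', 'plus', 'vip') and country in ('DE', 'MX', 'BR')]
acct=B44: ✓ → 1
acct=B98: ✓ → 1
acct=B24: ✗
acct=B54: ✓ → 1
acct=B16: ✗
acct=B49: ✗
acct=B99: ✗
acct=B89: ✗
acct=B22: ✗
acct=B81: ✗
acct=B18: ✗
acct=B77: ✓ → 1
basic_count = COUNT(1, 1, 1, 1) = 4
—
[plus_avg: tier = 'plus']
acct=B44: ✗
acct=B98: ✓ → 471
acct=B24: ✗
acct=B54: ✗
acct=B16: ✗
acct=B49: ✗
acct=B99: ✓ → 241
acct=B89: ✓ → 416
acct=B22: ✓ → 90
acct=B81: ✗
acct=B18: ✓ → 104
acct=B77: ✗
plus_avg = (471 + 241 + 416 + 90 + 104) / 5 = 264.4
—
[balance_avg: balance <= 31077]
acct=B44: ✗
acct=B98: ✓ → 471
acct=B24: ✓ → 431
acct=B54: ✓ → 181
acct=B16: ✓ → 321
acct=B49: ✗
acct=B99: ✗
acct=B89: ✓ → 416
acct=B22: ✓ → 90
acct=B81: ✓ → 182
acct=B18: ✓ → 104
acct=B77: ✓ → 343
balance_avg = (471 + 431 + 181 + 321 + 416 + 90 + 182 + 104 + 343) / 9 = 282.1111111111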